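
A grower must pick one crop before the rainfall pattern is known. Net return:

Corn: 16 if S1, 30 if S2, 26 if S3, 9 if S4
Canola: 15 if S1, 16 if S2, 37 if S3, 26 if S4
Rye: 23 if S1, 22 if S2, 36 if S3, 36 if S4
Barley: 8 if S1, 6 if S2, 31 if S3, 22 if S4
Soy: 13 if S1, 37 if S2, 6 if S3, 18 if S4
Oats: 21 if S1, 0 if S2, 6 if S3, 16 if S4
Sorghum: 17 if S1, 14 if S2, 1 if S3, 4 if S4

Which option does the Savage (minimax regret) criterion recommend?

Column bests: S1=23, S2=37, S3=37, S4=36.
Corn regrets: 7, 7, 11, 27 → max 27
Canola regrets: 8, 21, 0, 10 → max 21
Rye regrets: 0, 15, 1, 0 → max 15
Barley regrets: 15, 31, 6, 14 → max 31
Soy regrets: 10, 0, 31, 18 → max 31
Oats regrets: 2, 37, 31, 20 → max 37
Sorghum regrets: 6, 23, 36, 32 → max 36
Smallest max regret = 15 → Rye.

Rye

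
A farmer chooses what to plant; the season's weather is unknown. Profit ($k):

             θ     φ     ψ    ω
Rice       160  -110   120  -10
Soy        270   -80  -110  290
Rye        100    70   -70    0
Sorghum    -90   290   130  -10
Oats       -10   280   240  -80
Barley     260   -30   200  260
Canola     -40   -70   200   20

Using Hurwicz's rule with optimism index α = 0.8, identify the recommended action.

Rice: 0.8·160 + 0.2·(-110) = 106
Soy: 0.8·290 + 0.2·(-110) = 210
Rye: 0.8·100 + 0.2·(-70) = 66
Sorghum: 0.8·290 + 0.2·(-90) = 214
Oats: 0.8·280 + 0.2·(-80) = 208
Barley: 0.8·260 + 0.2·(-30) = 202
Canola: 0.8·200 + 0.2·(-70) = 146
Highest Hurwicz score = 214 → Sorghum.

Sorghum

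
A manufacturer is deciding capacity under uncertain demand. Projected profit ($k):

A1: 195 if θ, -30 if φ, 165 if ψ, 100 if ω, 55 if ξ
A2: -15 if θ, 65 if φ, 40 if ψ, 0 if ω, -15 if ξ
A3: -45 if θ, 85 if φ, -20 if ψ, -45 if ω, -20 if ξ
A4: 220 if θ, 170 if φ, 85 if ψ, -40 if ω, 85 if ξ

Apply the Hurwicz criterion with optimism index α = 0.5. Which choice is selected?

A4

A1: 0.5·195 + 0.5·(-30) = 82.5
A2: 0.5·65 + 0.5·(-15) = 25
A3: 0.5·85 + 0.5·(-45) = 20
A4: 0.5·220 + 0.5·(-40) = 90
Highest Hurwicz score = 90 → A4.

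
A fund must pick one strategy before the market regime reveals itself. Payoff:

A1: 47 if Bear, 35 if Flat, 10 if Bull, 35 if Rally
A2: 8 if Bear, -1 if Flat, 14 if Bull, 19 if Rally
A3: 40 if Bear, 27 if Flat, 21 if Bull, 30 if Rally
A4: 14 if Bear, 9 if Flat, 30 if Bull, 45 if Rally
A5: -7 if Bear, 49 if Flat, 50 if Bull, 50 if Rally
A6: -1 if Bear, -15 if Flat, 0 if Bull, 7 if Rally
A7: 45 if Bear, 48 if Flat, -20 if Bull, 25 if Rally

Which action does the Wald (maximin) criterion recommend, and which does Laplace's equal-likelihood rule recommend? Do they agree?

Row minima: A1=10, A2=-1, A3=21, A4=9, A5=-7, A6=-15, A7=-20
Best worst-case = 21 → A3.
Row averages: A1=31.75, A2=10, A3=29.5, A4=24.5, A5=35.5, A6=-2.25, A7=24.5
Highest average = 35.5 → A5.

maximin → A3; laplace → A5 (disagree)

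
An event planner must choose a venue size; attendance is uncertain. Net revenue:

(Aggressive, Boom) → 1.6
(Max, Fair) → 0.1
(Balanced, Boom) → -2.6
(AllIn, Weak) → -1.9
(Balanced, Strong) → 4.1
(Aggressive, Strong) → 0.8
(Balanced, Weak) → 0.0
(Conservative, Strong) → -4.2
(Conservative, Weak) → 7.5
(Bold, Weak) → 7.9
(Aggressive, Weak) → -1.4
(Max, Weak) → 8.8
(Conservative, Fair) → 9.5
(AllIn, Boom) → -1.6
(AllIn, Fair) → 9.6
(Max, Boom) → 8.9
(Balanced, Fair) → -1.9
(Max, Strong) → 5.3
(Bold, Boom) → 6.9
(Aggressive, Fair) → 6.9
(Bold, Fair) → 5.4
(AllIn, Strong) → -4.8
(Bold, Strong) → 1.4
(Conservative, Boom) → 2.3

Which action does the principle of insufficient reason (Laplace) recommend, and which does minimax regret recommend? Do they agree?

Row averages: Conservative=3.775, Balanced=-0.1, Aggressive=1.975, Bold=5.4, AllIn=0.325, Max=5.775
Highest average = 5.775 → Max.
Column bests: Weak=8.8, Fair=9.6, Strong=5.3, Boom=8.9.
Conservative regrets: 1.3, 0.1, 9.5, 6.6 → max 9.5
Balanced regrets: 8.8, 11.5, 1.2, 11.5 → max 11.5
Aggressive regrets: 10.2, 2.7, 4.5, 7.3 → max 10.2
Bold regrets: 0.9, 4.2, 3.9, 2.0 → max 4.2
AllIn regrets: 10.7, 0.0, 10.1, 10.5 → max 10.7
Max regrets: 0.0, 9.5, 0.0, 0.0 → max 9.5
Smallest max regret = 4.2 → Bold.

laplace → Max; minimax regret → Bold (disagree)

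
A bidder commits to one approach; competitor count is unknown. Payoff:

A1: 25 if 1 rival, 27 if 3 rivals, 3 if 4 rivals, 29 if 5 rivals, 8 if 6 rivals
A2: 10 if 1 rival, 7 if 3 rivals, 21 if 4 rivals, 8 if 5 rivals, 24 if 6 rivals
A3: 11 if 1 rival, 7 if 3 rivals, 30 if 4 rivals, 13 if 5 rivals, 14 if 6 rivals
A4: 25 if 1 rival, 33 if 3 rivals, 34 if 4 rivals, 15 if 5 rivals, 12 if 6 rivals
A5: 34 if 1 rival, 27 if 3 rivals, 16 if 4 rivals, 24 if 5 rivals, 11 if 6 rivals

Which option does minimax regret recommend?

Column bests: 1 rival=34, 3 rivals=33, 4 rivals=34, 5 rivals=29, 6 rivals=24.
A1 regrets: 9, 6, 31, 0, 16 → max 31
A2 regrets: 24, 26, 13, 21, 0 → max 26
A3 regrets: 23, 26, 4, 16, 10 → max 26
A4 regrets: 9, 0, 0, 14, 12 → max 14
A5 regrets: 0, 6, 18, 5, 13 → max 18
Smallest max regret = 14 → A4.

A4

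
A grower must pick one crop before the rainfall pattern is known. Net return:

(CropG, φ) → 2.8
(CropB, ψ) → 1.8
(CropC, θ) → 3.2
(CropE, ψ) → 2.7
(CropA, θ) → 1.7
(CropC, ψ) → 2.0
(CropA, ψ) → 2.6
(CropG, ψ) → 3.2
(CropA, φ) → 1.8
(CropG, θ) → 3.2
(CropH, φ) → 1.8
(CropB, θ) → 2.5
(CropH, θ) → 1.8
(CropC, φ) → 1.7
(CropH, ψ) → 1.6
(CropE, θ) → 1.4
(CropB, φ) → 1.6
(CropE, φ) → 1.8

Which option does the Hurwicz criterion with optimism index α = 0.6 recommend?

CropG

CropC: 0.6·3.2 + 0.4·1.7 = 2.6
CropH: 0.6·1.8 + 0.4·1.6 = 1.72
CropG: 0.6·3.2 + 0.4·2.8 = 3.04
CropE: 0.6·2.7 + 0.4·1.4 = 2.18
CropA: 0.6·2.6 + 0.4·1.7 = 2.24
CropB: 0.6·2.5 + 0.4·1.6 = 2.14
Highest Hurwicz score = 3.04 → CropG.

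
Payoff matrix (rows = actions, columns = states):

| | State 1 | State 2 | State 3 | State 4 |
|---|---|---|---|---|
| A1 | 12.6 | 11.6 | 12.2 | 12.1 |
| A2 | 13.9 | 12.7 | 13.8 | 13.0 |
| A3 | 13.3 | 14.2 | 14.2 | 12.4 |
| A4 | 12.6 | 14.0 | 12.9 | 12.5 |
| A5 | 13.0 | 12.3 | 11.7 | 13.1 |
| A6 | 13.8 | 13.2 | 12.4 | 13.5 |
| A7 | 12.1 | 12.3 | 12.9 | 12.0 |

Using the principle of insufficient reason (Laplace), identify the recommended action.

Row averages: A1=12.125, A2=13.35, A3=13.525, A4=13, A5=12.525, A6=13.225, A7=12.325
Highest average = 13.525 → A3.

A3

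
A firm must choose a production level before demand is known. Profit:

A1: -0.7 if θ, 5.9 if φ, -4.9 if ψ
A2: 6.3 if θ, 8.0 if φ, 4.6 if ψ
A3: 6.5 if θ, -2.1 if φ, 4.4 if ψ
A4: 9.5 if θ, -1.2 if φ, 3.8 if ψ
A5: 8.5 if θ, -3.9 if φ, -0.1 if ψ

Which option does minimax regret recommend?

Column bests: θ=9.5, φ=8.0, ψ=4.6.
A1 regrets: 10.2, 2.1, 9.5 → max 10.2
A2 regrets: 3.2, 0.0, 0.0 → max 3.2
A3 regrets: 3.0, 10.1, 0.2 → max 10.1
A4 regrets: 0.0, 9.2, 0.8 → max 9.2
A5 regrets: 1.0, 11.9, 4.7 → max 11.9
Smallest max regret = 3.2 → A2.

A2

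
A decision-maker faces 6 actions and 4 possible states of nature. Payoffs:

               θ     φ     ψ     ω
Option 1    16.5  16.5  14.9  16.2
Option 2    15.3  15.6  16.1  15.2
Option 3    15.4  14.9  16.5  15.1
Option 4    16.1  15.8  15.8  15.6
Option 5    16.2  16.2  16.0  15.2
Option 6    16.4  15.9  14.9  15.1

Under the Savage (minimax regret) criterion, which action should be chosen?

Column bests: θ=16.5, φ=16.5, ψ=16.5, ω=16.2.
Option 1 regrets: 0.0, 0.0, 1.6, 0.0 → max 1.6
Option 2 regrets: 1.2, 0.9, 0.4, 1.0 → max 1.2
Option 3 regrets: 1.1, 1.6, 0.0, 1.1 → max 1.6
Option 4 regrets: 0.4, 0.7, 0.7, 0.6 → max 0.7
Option 5 regrets: 0.3, 0.3, 0.5, 1.0 → max 1.0
Option 6 regrets: 0.1, 0.6, 1.6, 1.1 → max 1.6
Smallest max regret = 0.7 → Option 4.

Option 4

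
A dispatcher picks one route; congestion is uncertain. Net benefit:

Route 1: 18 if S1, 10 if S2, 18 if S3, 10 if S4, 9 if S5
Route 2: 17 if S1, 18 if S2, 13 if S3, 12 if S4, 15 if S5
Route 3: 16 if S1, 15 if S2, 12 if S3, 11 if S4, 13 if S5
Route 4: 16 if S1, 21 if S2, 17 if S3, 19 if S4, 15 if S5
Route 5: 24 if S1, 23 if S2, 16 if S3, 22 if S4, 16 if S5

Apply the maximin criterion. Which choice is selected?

Route 5

Row minima: Route 1=9, Route 2=12, Route 3=11, Route 4=15, Route 5=16
Best worst-case = 16 → Route 5.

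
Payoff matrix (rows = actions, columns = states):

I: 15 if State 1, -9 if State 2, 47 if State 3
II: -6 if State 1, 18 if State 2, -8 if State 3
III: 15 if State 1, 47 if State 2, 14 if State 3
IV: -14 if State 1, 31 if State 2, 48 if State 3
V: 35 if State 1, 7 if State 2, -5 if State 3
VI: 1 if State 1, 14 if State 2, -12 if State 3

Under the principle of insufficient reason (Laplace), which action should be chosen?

Row averages: I=53/3, II=4/3, III=76/3, IV=65/3, V=37/3, VI=1
Highest average = 76/3 → III.

III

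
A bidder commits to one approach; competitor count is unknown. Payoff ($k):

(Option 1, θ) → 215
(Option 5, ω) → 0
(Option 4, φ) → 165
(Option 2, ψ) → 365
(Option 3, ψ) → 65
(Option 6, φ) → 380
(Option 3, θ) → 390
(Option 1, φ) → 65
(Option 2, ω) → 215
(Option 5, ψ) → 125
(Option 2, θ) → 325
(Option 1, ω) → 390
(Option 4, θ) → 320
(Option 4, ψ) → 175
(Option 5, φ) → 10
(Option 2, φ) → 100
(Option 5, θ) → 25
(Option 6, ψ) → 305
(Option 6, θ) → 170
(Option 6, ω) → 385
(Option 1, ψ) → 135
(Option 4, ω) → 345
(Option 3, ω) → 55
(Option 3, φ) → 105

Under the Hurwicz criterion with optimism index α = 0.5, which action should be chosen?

Option 6

Option 1: 0.5·390 + 0.5·65 = 227.5
Option 2: 0.5·365 + 0.5·100 = 232.5
Option 3: 0.5·390 + 0.5·55 = 222.5
Option 4: 0.5·345 + 0.5·165 = 255
Option 5: 0.5·125 + 0.5·0 = 62.5
Option 6: 0.5·385 + 0.5·170 = 277.5
Highest Hurwicz score = 277.5 → Option 6.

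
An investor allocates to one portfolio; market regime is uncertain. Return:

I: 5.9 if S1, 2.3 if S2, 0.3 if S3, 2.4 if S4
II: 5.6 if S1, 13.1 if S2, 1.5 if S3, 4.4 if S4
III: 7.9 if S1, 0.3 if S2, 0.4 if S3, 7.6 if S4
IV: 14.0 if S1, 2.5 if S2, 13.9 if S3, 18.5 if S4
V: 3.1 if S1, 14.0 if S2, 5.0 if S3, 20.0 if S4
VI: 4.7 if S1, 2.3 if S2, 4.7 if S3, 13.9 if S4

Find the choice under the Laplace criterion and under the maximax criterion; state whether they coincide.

Row averages: I=2.725, II=6.15, III=4.05, IV=12.225, V=10.525, VI=6.4
Highest average = 12.225 → IV.
Row maxima: I=5.9, II=13.1, III=7.9, IV=18.5, V=20.0, VI=13.9
Best best-case = 20.0 → V.

laplace → IV; maximax → V (disagree)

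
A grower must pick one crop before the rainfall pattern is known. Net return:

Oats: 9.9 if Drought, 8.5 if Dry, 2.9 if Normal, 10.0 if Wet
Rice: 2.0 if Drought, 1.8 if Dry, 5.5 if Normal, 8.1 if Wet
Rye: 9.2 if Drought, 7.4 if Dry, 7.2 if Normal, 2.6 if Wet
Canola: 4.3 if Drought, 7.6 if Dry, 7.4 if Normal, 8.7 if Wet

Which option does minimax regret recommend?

Oats

Column bests: Drought=9.9, Dry=8.5, Normal=7.4, Wet=10.0.
Oats regrets: 0.0, 0.0, 4.5, 0.0 → max 4.5
Rice regrets: 7.9, 6.7, 1.9, 1.9 → max 7.9
Rye regrets: 0.7, 1.1, 0.2, 7.4 → max 7.4
Canola regrets: 5.6, 0.9, 0.0, 1.3 → max 5.6
Smallest max regret = 4.5 → Oats.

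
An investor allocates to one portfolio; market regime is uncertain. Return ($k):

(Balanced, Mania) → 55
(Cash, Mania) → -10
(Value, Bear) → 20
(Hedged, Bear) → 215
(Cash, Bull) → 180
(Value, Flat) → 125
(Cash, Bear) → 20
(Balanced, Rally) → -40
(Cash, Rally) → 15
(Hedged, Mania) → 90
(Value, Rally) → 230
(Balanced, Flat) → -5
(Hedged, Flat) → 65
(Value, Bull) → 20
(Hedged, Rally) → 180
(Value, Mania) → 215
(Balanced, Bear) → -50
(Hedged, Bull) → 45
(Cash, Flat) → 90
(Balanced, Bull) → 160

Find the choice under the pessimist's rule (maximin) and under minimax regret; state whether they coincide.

Row minima: Cash=-10, Hedged=45, Balanced=-50, Value=20
Best worst-case = 45 → Hedged.
Column bests: Bear=215, Flat=125, Bull=180, Rally=230, Mania=215.
Cash regrets: 195, 35, 0, 215, 225 → max 225
Hedged regrets: 0, 60, 135, 50, 125 → max 135
Balanced regrets: 265, 130, 20, 270, 160 → max 270
Value regrets: 195, 0, 160, 0, 0 → max 195
Smallest max regret = 135 → Hedged.

maximin → Hedged; minimax regret → Hedged (agree)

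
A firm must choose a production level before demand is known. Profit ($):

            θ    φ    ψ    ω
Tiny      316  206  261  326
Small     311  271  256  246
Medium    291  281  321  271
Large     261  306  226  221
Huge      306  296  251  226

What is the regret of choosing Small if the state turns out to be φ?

Best payoff under φ is 306.
Regret = 306 − 271 = 35.

35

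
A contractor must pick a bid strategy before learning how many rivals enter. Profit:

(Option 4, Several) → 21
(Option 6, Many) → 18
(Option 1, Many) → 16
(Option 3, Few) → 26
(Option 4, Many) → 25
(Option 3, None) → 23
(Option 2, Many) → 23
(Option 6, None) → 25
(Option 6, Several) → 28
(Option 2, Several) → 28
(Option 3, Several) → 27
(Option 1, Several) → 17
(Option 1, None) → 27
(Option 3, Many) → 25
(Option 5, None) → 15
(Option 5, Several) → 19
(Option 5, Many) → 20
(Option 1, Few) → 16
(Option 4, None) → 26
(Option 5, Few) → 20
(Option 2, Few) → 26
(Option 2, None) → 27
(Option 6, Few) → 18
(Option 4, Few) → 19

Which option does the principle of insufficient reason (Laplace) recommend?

Option 2

Row averages: Option 1=19, Option 2=26, Option 3=25.25, Option 4=22.75, Option 5=18.5, Option 6=22.25
Highest average = 26 → Option 2.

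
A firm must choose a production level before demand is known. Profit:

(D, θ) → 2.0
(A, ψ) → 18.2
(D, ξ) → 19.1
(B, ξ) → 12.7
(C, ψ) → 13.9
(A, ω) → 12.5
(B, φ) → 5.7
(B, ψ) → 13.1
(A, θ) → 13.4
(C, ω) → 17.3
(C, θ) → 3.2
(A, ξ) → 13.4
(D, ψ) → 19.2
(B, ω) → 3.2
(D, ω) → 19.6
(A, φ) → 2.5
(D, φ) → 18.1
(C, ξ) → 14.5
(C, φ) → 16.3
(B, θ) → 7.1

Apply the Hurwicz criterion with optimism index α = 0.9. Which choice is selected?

D

A: 0.9·18.2 + 0.1·2.5 = 16.63
B: 0.9·13.1 + 0.1·3.2 = 12.11
C: 0.9·17.3 + 0.1·3.2 = 15.89
D: 0.9·19.6 + 0.1·2.0 = 17.84
Highest Hurwicz score = 17.84 → D.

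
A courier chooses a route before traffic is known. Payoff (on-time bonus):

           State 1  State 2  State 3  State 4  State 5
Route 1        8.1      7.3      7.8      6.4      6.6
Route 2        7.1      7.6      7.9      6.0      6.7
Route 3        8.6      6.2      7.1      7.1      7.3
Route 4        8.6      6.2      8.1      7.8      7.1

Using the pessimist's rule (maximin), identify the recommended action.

Route 1

Row minima: Route 1=6.4, Route 2=6.0, Route 3=6.2, Route 4=6.2
Best worst-case = 6.4 → Route 1.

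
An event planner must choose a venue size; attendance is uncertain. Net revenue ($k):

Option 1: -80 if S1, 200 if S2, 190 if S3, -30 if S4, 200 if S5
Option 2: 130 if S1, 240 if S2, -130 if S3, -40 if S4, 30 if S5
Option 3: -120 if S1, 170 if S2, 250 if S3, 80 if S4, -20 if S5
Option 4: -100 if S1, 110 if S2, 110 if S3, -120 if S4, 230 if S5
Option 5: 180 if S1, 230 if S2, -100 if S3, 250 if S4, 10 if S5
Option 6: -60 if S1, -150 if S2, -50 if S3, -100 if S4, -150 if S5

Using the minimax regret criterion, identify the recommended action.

Option 1

Column bests: S1=180, S2=240, S3=250, S4=250, S5=230.
Option 1 regrets: 260, 40, 60, 280, 30 → max 280
Option 2 regrets: 50, 0, 380, 290, 200 → max 380
Option 3 regrets: 300, 70, 0, 170, 250 → max 300
Option 4 regrets: 280, 130, 140, 370, 0 → max 370
Option 5 regrets: 0, 10, 350, 0, 220 → max 350
Option 6 regrets: 240, 390, 300, 350, 380 → max 390
Smallest max regret = 280 → Option 1.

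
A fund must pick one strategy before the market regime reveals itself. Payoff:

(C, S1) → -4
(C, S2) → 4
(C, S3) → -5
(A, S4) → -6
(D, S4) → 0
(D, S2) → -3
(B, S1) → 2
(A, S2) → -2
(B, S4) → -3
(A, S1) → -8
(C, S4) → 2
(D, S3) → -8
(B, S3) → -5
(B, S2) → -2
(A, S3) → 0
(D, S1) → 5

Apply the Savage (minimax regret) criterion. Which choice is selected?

Column bests: S1=5, S2=4, S3=0, S4=2.
A regrets: 13, 6, 0, 8 → max 13
B regrets: 3, 6, 5, 5 → max 6
C regrets: 9, 0, 5, 0 → max 9
D regrets: 0, 7, 8, 2 → max 8
Smallest max regret = 6 → B.

B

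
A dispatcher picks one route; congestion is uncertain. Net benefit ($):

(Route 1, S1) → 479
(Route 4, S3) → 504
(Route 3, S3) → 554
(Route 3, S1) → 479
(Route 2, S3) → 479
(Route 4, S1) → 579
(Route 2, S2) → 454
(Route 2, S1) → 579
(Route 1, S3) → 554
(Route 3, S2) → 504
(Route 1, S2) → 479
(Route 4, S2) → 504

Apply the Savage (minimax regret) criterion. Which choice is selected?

Column bests: S1=579, S2=504, S3=554.
Route 1 regrets: 100, 25, 0 → max 100
Route 2 regrets: 0, 50, 75 → max 75
Route 3 regrets: 100, 0, 0 → max 100
Route 4 regrets: 0, 0, 50 → max 50
Smallest max regret = 50 → Route 4.

Route 4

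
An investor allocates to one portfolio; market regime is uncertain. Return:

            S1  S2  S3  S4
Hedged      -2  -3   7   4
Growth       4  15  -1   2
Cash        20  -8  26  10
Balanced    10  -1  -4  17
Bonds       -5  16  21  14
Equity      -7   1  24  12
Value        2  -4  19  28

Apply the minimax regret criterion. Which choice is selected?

Column bests: S1=20, S2=16, S3=26, S4=28.
Hedged regrets: 22, 19, 19, 24 → max 24
Growth regrets: 16, 1, 27, 26 → max 27
Cash regrets: 0, 24, 0, 18 → max 24
Balanced regrets: 10, 17, 30, 11 → max 30
Bonds regrets: 25, 0, 5, 14 → max 25
Equity regrets: 27, 15, 2, 16 → max 27
Value regrets: 18, 20, 7, 0 → max 20
Smallest max regret = 20 → Value.

Value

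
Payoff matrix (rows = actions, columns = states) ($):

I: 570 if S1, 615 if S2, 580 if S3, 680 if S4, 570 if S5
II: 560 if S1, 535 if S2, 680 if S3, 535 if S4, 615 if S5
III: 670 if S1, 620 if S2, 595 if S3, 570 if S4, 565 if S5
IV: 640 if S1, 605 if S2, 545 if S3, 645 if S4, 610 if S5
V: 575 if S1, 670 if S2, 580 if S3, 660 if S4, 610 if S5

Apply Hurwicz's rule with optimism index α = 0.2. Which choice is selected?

V

I: 0.2·680 + 0.8·570 = 592
II: 0.2·680 + 0.8·535 = 564
III: 0.2·670 + 0.8·565 = 586
IV: 0.2·645 + 0.8·545 = 565
V: 0.2·670 + 0.8·575 = 594
Highest Hurwicz score = 594 → V.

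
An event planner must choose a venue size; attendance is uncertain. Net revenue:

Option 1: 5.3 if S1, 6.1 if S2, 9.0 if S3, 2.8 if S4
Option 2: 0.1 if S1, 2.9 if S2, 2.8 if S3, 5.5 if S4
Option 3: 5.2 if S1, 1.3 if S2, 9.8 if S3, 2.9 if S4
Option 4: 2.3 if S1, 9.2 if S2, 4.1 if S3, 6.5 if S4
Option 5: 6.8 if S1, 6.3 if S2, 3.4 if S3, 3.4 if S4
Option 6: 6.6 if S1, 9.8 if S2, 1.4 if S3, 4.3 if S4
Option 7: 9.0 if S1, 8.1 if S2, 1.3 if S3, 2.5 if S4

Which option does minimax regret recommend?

Column bests: S1=9.0, S2=9.8, S3=9.8, S4=6.5.
Option 1 regrets: 3.7, 3.7, 0.8, 3.7 → max 3.7
Option 2 regrets: 8.9, 6.9, 7.0, 1.0 → max 8.9
Option 3 regrets: 3.8, 8.5, 0.0, 3.6 → max 8.5
Option 4 regrets: 6.7, 0.6, 5.7, 0.0 → max 6.7
Option 5 regrets: 2.2, 3.5, 6.4, 3.1 → max 6.4
Option 6 regrets: 2.4, 0.0, 8.4, 2.2 → max 8.4
Option 7 regrets: 0.0, 1.7, 8.5, 4.0 → max 8.5
Smallest max regret = 3.7 → Option 1.

Option 1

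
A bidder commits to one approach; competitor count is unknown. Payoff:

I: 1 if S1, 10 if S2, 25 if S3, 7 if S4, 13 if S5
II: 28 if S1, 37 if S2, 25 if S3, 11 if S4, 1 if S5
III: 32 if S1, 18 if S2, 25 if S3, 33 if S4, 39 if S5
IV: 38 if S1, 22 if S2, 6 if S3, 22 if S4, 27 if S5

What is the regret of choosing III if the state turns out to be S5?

0

Best payoff under S5 is 39.
Regret = 39 − 39 = 0.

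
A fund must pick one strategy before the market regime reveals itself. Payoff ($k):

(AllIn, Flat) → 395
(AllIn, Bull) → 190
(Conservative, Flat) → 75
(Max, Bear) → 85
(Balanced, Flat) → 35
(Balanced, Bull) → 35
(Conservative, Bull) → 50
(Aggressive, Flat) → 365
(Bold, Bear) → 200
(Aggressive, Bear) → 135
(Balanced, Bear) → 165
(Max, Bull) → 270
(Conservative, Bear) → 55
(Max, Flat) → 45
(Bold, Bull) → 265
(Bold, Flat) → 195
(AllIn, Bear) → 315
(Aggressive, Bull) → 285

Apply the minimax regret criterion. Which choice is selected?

AllIn

Column bests: Bear=315, Flat=395, Bull=285.
Conservative regrets: 260, 320, 235 → max 320
Balanced regrets: 150, 360, 250 → max 360
Aggressive regrets: 180, 30, 0 → max 180
Bold regrets: 115, 200, 20 → max 200
AllIn regrets: 0, 0, 95 → max 95
Max regrets: 230, 350, 15 → max 350
Smallest max regret = 95 → AllIn.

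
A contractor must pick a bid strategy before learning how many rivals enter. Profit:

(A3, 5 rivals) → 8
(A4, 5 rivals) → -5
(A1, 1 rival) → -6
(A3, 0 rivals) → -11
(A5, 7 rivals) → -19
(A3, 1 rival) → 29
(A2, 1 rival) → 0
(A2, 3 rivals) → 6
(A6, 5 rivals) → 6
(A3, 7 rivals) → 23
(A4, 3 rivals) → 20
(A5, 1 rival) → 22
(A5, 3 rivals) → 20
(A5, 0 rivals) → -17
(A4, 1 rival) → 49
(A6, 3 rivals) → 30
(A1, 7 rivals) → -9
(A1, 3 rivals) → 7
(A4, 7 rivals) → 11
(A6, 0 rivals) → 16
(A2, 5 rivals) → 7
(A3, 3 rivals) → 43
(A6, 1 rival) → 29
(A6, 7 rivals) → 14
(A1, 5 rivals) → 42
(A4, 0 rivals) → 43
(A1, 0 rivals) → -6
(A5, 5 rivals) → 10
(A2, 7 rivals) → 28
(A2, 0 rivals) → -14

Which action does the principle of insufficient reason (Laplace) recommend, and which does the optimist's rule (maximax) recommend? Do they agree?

Row averages: A1=5.6, A2=5.4, A3=18.4, A4=23.6, A5=3.2, A6=19
Highest average = 23.6 → A4.
Row maxima: A1=42, A2=28, A3=43, A4=49, A5=22, A6=30
Best best-case = 49 → A4.

laplace → A4; maximax → A4 (agree)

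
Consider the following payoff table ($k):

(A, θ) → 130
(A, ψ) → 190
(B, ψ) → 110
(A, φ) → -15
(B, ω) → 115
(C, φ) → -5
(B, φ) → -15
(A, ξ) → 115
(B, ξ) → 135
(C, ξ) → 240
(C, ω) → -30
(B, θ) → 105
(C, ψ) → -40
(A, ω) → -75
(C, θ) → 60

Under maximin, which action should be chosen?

Row minima: A=-75, B=-15, C=-40
Best worst-case = -15 → B.

B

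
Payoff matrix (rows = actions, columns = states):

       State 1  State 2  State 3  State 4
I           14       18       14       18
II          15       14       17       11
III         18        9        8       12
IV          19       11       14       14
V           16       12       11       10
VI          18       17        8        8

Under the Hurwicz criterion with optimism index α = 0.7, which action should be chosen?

I: 0.7·18 + 0.3·14 = 16.8
II: 0.7·17 + 0.3·11 = 15.2
III: 0.7·18 + 0.3·8 = 15
IV: 0.7·19 + 0.3·11 = 16.6
V: 0.7·16 + 0.3·10 = 14.2
VI: 0.7·18 + 0.3·8 = 15
Highest Hurwicz score = 16.8 → I.

I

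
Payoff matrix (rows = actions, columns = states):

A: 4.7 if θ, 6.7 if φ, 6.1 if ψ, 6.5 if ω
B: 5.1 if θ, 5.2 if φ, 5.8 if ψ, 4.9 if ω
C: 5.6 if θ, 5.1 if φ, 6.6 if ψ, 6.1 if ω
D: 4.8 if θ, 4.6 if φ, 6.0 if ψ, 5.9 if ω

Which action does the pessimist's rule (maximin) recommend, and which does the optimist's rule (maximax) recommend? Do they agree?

maximin → C; maximax → A (disagree)

Row minima: A=4.7, B=4.9, C=5.1, D=4.6
Best worst-case = 5.1 → C.
Row maxima: A=6.7, B=5.8, C=6.6, D=6.0
Best best-case = 6.7 → A.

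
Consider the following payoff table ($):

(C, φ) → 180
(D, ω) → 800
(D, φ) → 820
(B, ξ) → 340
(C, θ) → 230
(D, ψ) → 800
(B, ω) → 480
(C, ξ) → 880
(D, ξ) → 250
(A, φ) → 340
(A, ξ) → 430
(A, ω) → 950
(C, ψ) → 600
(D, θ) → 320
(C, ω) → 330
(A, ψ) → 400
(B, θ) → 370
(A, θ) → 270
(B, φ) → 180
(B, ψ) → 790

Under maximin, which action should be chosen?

A

Row minima: A=270, B=180, C=180, D=250
Best worst-case = 270 → A.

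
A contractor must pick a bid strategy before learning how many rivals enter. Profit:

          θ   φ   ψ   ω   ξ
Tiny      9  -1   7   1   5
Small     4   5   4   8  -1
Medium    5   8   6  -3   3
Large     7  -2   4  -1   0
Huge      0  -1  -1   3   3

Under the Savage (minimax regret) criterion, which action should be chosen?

Column bests: θ=9, φ=8, ψ=7, ω=8, ξ=5.
Tiny regrets: 0, 9, 0, 7, 0 → max 9
Small regrets: 5, 3, 3, 0, 6 → max 6
Medium regrets: 4, 0, 1, 11, 2 → max 11
Large regrets: 2, 10, 3, 9, 5 → max 10
Huge regrets: 9, 9, 8, 5, 2 → max 9
Smallest max regret = 6 → Small.

Small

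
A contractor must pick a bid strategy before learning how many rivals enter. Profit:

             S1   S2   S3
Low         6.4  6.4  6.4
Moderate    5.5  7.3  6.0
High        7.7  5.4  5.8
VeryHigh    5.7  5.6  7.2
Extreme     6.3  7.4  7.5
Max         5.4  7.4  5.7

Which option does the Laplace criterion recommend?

Row averages: Low=6.4, Moderate=94/15, High=6.3, VeryHigh=37/6, Extreme=106/15, Max=37/6
Highest average = 106/15 → Extreme.

Extreme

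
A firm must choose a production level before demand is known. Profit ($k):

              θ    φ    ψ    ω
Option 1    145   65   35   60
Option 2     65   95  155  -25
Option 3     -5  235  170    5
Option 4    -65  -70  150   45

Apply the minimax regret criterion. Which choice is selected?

Column bests: θ=145, φ=235, ψ=170, ω=60.
Option 1 regrets: 0, 170, 135, 0 → max 170
Option 2 regrets: 80, 140, 15, 85 → max 140
Option 3 regrets: 150, 0, 0, 55 → max 150
Option 4 regrets: 210, 305, 20, 15 → max 305
Smallest max regret = 140 → Option 2.

Option 2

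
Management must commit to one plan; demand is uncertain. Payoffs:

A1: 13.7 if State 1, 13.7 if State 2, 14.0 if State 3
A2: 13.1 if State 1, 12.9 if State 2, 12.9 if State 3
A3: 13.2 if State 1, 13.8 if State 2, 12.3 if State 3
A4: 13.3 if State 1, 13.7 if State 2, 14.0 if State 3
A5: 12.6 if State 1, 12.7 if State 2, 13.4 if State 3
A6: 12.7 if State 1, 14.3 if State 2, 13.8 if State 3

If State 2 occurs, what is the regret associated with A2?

1.4

Best payoff under State 2 is 14.3.
Regret = 14.3 − 12.9 = 1.4.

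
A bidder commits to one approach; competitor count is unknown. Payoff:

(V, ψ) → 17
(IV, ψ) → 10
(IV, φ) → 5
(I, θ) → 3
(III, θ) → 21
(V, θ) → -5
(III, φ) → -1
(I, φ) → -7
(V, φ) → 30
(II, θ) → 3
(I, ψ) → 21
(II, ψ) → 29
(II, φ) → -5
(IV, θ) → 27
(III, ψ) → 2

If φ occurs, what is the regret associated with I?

37

Best payoff under φ is 30.
Regret = 30 − (-7) = 37.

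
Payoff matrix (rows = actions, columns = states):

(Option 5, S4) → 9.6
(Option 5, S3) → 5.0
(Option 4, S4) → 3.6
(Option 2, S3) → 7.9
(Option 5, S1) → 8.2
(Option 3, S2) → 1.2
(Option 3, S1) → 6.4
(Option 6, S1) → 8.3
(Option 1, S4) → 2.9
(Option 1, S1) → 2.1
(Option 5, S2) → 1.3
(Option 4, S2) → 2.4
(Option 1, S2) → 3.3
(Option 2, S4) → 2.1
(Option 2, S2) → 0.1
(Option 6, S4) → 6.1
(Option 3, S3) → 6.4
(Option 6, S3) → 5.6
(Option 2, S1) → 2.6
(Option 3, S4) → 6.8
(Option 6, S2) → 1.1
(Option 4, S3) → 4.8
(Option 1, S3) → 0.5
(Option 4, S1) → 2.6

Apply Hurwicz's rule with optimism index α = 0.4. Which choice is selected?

Option 1: 0.4·3.3 + 0.6·0.5 = 1.62
Option 2: 0.4·7.9 + 0.6·0.1 = 3.22
Option 3: 0.4·6.8 + 0.6·1.2 = 3.44
Option 4: 0.4·4.8 + 0.6·2.4 = 3.36
Option 5: 0.4·9.6 + 0.6·1.3 = 4.62
Option 6: 0.4·8.3 + 0.6·1.1 = 3.98
Highest Hurwicz score = 4.62 → Option 5.

Option 5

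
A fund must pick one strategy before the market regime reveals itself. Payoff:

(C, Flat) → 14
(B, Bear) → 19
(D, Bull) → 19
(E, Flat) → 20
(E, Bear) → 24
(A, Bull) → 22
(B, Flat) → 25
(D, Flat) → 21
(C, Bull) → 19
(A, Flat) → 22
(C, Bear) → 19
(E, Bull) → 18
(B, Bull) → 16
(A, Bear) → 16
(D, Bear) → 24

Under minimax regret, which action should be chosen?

D

Column bests: Bear=24, Flat=25, Bull=22.
A regrets: 8, 3, 0 → max 8
B regrets: 5, 0, 6 → max 6
C regrets: 5, 11, 3 → max 11
D regrets: 0, 4, 3 → max 4
E regrets: 0, 5, 4 → max 5
Smallest max regret = 4 → D.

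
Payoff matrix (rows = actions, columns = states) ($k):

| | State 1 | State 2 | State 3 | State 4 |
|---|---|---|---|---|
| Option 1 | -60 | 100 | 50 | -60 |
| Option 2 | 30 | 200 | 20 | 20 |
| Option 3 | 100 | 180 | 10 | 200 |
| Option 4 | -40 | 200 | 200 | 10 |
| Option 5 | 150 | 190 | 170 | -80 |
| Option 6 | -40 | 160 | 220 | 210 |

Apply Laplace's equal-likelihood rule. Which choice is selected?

Option 6

Row averages: Option 1=7.5, Option 2=67.5, Option 3=122.5, Option 4=92.5, Option 5=107.5, Option 6=137.5
Highest average = 137.5 → Option 6.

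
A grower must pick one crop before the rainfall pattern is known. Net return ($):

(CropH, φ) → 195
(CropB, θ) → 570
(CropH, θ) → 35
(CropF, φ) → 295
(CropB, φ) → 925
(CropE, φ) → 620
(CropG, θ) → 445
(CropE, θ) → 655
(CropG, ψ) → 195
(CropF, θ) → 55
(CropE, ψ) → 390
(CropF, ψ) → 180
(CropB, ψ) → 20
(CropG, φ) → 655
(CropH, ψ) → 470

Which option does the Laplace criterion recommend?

Row averages: CropE=555, CropG=1295/3, CropB=505, CropF=530/3, CropH=700/3
Highest average = 555 → CropE.

CropE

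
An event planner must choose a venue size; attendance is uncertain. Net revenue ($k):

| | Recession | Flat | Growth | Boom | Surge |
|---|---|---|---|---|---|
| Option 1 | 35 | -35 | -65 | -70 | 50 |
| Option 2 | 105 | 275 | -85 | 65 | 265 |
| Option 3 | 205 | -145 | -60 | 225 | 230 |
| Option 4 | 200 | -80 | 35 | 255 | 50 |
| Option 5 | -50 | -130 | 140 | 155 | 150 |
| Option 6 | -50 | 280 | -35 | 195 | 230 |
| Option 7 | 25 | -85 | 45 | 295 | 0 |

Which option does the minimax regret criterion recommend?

Column bests: Recession=205, Flat=280, Growth=140, Boom=295, Surge=265.
Option 1 regrets: 170, 315, 205, 365, 215 → max 365
Option 2 regrets: 100, 5, 225, 230, 0 → max 230
Option 3 regrets: 0, 425, 200, 70, 35 → max 425
Option 4 regrets: 5, 360, 105, 40, 215 → max 360
Option 5 regrets: 255, 410, 0, 140, 115 → max 410
Option 6 regrets: 255, 0, 175, 100, 35 → max 255
Option 7 regrets: 180, 365, 95, 0, 265 → max 365
Smallest max regret = 230 → Option 2.

Option 2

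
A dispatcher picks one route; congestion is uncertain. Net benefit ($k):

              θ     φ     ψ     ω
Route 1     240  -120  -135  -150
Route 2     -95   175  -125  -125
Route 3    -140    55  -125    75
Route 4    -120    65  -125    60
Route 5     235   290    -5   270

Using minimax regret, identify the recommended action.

Column bests: θ=240, φ=290, ψ=-5, ω=270.
Route 1 regrets: 0, 410, 130, 420 → max 420
Route 2 regrets: 335, 115, 120, 395 → max 395
Route 3 regrets: 380, 235, 120, 195 → max 380
Route 4 regrets: 360, 225, 120, 210 → max 360
Route 5 regrets: 5, 0, 0, 0 → max 5
Smallest max regret = 5 → Route 5.

Route 5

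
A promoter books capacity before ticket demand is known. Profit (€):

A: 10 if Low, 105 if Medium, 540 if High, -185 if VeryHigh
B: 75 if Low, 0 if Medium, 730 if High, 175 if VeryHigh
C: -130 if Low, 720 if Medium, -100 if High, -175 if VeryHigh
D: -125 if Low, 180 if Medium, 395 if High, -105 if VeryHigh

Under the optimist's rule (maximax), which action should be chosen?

B

Row maxima: A=540, B=730, C=720, D=395
Best best-case = 730 → B.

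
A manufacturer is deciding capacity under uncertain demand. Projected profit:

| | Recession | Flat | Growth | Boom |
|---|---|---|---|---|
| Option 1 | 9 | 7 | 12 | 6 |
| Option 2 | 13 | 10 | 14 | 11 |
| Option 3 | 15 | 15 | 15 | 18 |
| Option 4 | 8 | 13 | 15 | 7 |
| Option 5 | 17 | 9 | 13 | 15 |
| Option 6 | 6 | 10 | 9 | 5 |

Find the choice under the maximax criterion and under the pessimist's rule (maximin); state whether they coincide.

Row maxima: Option 1=12, Option 2=14, Option 3=18, Option 4=15, Option 5=17, Option 6=10
Best best-case = 18 → Option 3.
Row minima: Option 1=6, Option 2=10, Option 3=15, Option 4=7, Option 5=9, Option 6=5
Best worst-case = 15 → Option 3.

maximax → Option 3; maximin → Option 3 (agree)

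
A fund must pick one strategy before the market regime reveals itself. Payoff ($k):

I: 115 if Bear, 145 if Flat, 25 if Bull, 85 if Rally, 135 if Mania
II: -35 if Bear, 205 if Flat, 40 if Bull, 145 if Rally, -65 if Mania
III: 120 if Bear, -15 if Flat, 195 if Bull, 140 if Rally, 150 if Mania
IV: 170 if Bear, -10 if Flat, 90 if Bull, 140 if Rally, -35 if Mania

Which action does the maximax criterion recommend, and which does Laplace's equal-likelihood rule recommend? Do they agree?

maximax → II; laplace → III (disagree)

Row maxima: I=145, II=205, III=195, IV=170
Best best-case = 205 → II.
Row averages: I=101, II=58, III=118, IV=71
Highest average = 118 → III.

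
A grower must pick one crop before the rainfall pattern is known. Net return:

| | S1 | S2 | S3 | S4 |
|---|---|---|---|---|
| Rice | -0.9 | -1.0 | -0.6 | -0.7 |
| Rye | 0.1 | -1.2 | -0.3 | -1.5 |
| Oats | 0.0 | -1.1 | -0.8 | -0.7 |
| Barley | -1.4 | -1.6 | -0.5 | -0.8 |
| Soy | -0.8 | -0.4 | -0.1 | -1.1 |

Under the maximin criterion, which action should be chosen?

Rice

Row minima: Rice=-1.0, Rye=-1.5, Oats=-1.1, Barley=-1.6, Soy=-1.1
Best worst-case = -1.0 → Rice.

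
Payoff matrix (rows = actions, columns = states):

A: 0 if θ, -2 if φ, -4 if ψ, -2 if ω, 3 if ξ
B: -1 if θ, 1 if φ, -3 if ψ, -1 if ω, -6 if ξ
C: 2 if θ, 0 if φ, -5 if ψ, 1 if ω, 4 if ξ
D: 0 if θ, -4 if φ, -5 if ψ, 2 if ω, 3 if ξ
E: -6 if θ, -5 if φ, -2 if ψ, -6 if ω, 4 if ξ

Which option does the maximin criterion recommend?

Row minima: A=-4, B=-6, C=-5, D=-5, E=-6
Best worst-case = -4 → A.

A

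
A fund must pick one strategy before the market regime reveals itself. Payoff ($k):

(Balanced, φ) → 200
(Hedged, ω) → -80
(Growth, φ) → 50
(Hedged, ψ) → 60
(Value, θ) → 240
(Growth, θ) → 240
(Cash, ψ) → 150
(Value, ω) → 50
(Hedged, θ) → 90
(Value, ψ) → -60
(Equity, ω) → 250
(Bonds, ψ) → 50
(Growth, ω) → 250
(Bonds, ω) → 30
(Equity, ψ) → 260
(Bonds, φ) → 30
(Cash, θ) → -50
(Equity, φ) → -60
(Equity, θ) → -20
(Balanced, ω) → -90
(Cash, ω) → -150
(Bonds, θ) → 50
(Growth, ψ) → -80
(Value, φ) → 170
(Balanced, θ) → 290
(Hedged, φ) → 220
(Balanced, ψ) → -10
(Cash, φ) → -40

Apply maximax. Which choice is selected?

Row maxima: Balanced=290, Equity=260, Growth=250, Cash=150, Hedged=220, Bonds=50, Value=240
Best best-case = 290 → Balanced.

Balanced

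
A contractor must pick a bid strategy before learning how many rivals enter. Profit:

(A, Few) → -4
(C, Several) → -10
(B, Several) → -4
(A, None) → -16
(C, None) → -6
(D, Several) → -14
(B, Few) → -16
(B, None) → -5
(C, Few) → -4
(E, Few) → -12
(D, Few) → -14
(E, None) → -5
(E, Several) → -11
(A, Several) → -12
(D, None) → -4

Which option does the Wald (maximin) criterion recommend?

C

Row minima: A=-16, B=-16, C=-10, D=-14, E=-12
Best worst-case = -10 → C.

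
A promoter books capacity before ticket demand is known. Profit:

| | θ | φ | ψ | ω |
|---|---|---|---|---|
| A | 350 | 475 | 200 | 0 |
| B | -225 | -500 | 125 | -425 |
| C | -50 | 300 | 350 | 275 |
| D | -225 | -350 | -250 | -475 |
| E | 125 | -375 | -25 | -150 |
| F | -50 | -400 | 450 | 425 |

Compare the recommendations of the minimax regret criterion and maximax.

Column bests: θ=350, φ=475, ψ=450, ω=425.
A regrets: 0, 0, 250, 425 → max 425
B regrets: 575, 975, 325, 850 → max 975
C regrets: 400, 175, 100, 150 → max 400
D regrets: 575, 825, 700, 900 → max 900
E regrets: 225, 850, 475, 575 → max 850
F regrets: 400, 875, 0, 0 → max 875
Smallest max regret = 400 → C.
Row maxima: A=475, B=125, C=350, D=-225, E=125, F=450
Best best-case = 475 → A.

minimax regret → C; maximax → A (disagree)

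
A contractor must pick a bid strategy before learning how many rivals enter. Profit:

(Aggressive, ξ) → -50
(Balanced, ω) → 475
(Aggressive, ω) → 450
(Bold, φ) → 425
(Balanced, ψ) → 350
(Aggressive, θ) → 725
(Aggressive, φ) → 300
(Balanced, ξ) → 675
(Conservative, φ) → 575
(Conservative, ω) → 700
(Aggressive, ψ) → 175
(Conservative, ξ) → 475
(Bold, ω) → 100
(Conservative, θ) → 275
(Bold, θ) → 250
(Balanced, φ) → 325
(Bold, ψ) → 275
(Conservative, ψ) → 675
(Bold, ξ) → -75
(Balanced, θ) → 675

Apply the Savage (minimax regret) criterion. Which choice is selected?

Balanced

Column bests: θ=725, φ=575, ψ=675, ω=700, ξ=675.
Conservative regrets: 450, 0, 0, 0, 200 → max 450
Balanced regrets: 50, 250, 325, 225, 0 → max 325
Aggressive regrets: 0, 275, 500, 250, 725 → max 725
Bold regrets: 475, 150, 400, 600, 750 → max 750
Smallest max regret = 325 → Balanced.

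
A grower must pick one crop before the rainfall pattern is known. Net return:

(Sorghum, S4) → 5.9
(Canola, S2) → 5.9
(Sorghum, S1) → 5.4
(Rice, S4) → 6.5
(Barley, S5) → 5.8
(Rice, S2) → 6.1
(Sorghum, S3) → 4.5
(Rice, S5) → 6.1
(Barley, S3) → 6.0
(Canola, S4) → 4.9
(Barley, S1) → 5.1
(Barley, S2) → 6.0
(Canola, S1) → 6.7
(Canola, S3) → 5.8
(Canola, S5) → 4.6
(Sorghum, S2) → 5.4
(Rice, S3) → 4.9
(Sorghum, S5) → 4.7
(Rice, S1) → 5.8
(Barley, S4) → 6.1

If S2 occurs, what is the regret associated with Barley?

0.1

Best payoff under S2 is 6.1.
Regret = 6.1 − 6.0 = 0.1.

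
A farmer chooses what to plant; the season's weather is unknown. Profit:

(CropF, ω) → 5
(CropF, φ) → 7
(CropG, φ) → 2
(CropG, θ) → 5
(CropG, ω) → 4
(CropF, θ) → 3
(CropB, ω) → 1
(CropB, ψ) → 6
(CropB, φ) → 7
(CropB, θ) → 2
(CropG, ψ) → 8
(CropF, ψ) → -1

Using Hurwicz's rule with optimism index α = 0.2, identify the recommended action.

CropG: 0.2·8 + 0.8·2 = 3.2
CropB: 0.2·7 + 0.8·1 = 2.2
CropF: 0.2·7 + 0.8·(-1) = 0.6
Highest Hurwicz score = 3.2 → CropG.

CropG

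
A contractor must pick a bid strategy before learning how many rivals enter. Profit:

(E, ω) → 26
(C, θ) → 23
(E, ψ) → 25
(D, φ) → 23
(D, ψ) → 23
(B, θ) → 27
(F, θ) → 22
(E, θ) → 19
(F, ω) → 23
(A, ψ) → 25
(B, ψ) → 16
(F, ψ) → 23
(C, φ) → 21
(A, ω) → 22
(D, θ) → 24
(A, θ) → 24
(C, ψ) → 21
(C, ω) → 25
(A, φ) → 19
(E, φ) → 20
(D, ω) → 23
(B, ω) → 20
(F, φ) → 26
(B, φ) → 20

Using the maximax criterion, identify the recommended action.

Row maxima: A=25, B=27, C=25, D=24, E=26, F=26
Best best-case = 27 → B.

B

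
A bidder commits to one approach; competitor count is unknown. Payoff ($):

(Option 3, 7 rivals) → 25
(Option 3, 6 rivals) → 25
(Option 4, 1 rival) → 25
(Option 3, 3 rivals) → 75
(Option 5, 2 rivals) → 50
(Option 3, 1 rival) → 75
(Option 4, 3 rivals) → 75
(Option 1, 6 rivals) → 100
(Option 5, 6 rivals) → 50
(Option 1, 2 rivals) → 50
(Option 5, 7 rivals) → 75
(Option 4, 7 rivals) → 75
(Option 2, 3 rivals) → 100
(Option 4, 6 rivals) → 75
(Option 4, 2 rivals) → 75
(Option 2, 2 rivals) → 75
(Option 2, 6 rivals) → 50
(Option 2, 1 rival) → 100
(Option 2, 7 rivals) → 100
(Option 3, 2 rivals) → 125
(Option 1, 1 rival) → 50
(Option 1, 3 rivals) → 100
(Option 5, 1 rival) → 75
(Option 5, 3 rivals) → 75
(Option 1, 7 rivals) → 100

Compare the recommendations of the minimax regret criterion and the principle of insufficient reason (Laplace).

minimax regret → Option 2; laplace → Option 2 (agree)

Column bests: 1 rival=100, 2 rivals=125, 3 rivals=100, 6 rivals=100, 7 rivals=100.
Option 1 regrets: 50, 75, 0, 0, 0 → max 75
Option 2 regrets: 0, 50, 0, 50, 0 → max 50
Option 3 regrets: 25, 0, 25, 75, 75 → max 75
Option 4 regrets: 75, 50, 25, 25, 25 → max 75
Option 5 regrets: 25, 75, 25, 50, 25 → max 75
Smallest max regret = 50 → Option 2.
Row averages: Option 1=80, Option 2=85, Option 3=65, Option 4=65, Option 5=65
Highest average = 85 → Option 2.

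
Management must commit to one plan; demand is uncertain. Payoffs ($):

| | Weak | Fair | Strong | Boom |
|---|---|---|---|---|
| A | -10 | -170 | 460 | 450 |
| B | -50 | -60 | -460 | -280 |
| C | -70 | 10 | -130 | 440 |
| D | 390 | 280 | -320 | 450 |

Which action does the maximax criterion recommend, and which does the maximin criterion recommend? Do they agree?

Row maxima: A=460, B=-50, C=440, D=450
Best best-case = 460 → A.
Row minima: A=-170, B=-460, C=-130, D=-320
Best worst-case = -130 → C.

maximax → A; maximin → C (disagree)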